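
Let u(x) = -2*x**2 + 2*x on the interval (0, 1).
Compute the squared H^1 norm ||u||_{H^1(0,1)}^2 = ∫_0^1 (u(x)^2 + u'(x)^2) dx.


||u||_{H^1}^2 = 22/15

The H^1 norm (squared) on an interval (0, L) is
  ||u||_{H^1}^2 = ∫_0^L u(x)^2 dx + ∫_0^L u'(x)^2 dx.
Compute u'(x) = 2 - 4*x.
Then u(x)^2 = 4*x**4 - 8*x**3 + 4*x**2 and u'(x)^2 = 16*x**2 - 16*x + 4.
Integrate each monomial from 0 to 1 using ∫_0^1 c·x^n dx = c·1^(n+1)/(n+1):
  ∫_0^1 u(x)^2 dx = ∫_0^1 (4*x^4 - 8*x^3 + 4*x^2) dx. Term by term:
    ∫_0^1 4*x^4 dx = 4/5;  ∫_0^1 -8*x^3 dx = -2;  ∫_0^1 4*x^2 dx = 4/3.
  Sum: 4/5 − 2 + 4/3 = 2/15.
  ∫_0^1 u'(x)^2 dx = ∫_0^1 (16*x^2 - 16*x + 4) dx. Term by term:
    ∫_0^1 16*x^2 dx = 16/3;  ∫_0^1 -16*x dx = -8;  ∫_0^1 4 dx = 4.
  Sum: 16/3 − 8 + 4 = 4/3.
Adding: ||u||_{H^1}^2 = 2/15 + 4/3 = 22/15.


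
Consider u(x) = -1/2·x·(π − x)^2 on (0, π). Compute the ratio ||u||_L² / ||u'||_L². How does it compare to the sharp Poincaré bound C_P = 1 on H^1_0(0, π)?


||u||_L² / ||u'||_L² = sqrt(14)*π/14 < C_P = 1.

u(x) = -1/2·x·(π − x)^2, so u'(x) = (π - 3*x)*(x - π)/2.
u(x) = -1/2·x·(π − x)^2 vanishes at x = 0 and x = π, so u ∈ H^1_0(0, π). Differentiate via the product rule and integrate the resulting polynomials term by term.
  ∫_0^π u² dx = ∫_0^π (x^6/4 - π*x^5 + 3*π^2*x^4/2 - π^3*x^3 + π^4*x^2/4) dx. Term by term:
    ∫_0^π x^6/4 dx = π^7/28;  ∫_0^π -π*x^5 dx = -π^7/6;  ∫_0^π 3*π^2*x^4/2 dx = 3*π^7/10;
    ∫_0^π -π^3*x^3 dx = -π^7/4;  ∫_0^π π^4*x^2/4 dx = π^7/12.
  Sum: π^7/28 − π^7/6 + 3*π^7/10 − π^7/4 + π^7/12 = π^7/420.
  ∫_0^π (u')² dx = ∫_0^π (9*x^4/4 - 6*π*x^3 + 11*π^2*x^2/2 - 2*π^3*x + π^4/4) dx. Term by term:
    ∫_0^π 9*x^4/4 dx = 9*π^5/20;  ∫_0^π -6*π*x^3 dx = -3*π^5/2;  ∫_0^π 11*π^2*x^2/2 dx = 11*π^5/6;
    ∫_0^π -2*π^3*x dx = -π^5;  ∫_0^π π^4/4 dx = π^5/4.
  Sum: 9*π^5/20 − 3*π^5/2 + 11*π^5/6 − π^5 + π^5/4 = π^5/30.
∫_0^π u² dx = π^7/420, so ||u||_L² = sqrt(105)*π^(7/2)/210.
∫_0^π (u')² dx = π^5/30, so ||u'||_L² = sqrt(30)*π^(5/2)/30.
Ratio ||u||_L² / ||u'||_L² = sqrt(14)*π/14.
Sharp Poincaré constant on H^1_0(0, π) is C_P = L/π = 1, achieved by sin(x).
A polynomial bump cannot attain the sharp Poincaré constant (only the first sine eigenfunction does), so the ratio is strictly less than C_P, consistent with ||u||_L² ≤ C_P ||u'||_L².


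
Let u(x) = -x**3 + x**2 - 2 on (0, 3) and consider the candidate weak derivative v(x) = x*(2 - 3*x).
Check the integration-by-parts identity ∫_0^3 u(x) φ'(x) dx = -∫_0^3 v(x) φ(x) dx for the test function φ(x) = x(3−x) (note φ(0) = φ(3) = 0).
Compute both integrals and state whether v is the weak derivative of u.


LHS = 459/20, RHS = 459/20. Yes, v = u' weakly.

u(x) = -x**3 + x**2 - 2, classical derivative u'(x) = -3*x**2 + 2*x.
φ(x) = x(3−x), so φ'(x) = 3 - 2*x.
Note φ(0) = φ(3) = 0, so the boundary term u·φ vanishes.
LHS = ∫_0^3 u(x) φ'(x) dx = ∫_0^3 (2*x^4 - 5*x^3 + 3*x^2 + 4*x - 6) dx. Term by term:
  ∫_0^3 2*x^4 dx = 486/5;  ∫_0^3 -5*x^3 dx = -405/4;  ∫_0^3 3*x^2 dx = 27;
  ∫_0^3 4*x dx = 18;  ∫_0^3 -6 dx = -18.
Sum: 486/5 − 405/4 + 27 + 18 − 18 = 459/20.
So LHS = 459/20.
∫_0^3 v(x) φ(x) dx = ∫_0^3 (3*x^4 - 11*x^3 + 6*x^2) dx. Term by term:
  ∫_0^3 3*x^4 dx = 729/5;  ∫_0^3 -11*x^3 dx = -891/4;  ∫_0^3 6*x^2 dx = 54.
Sum: 729/5 − 891/4 + 54 = -459/20.
So RHS = -∫_0^3 v(x) φ(x) dx = 459/20.
LHS = RHS, so the identity holds for this test φ.
Moreover u is smooth here and v(x) = u'(x) = -3*x**2 + 2*x pointwise, so the identity holds for every test function. Hence v is the weak derivative of u.


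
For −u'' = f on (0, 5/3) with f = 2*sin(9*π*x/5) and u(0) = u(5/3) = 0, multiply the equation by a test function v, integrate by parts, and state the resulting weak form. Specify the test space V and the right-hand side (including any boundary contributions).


V = H^1_0(0, 5/3) (so v(0) = v(5/3) = 0); weak form: ∫_0^5/3 u'v' dx = ∫_0^5/3 (2*sin(9*π*x/5)) v dx for all v ∈ V.

Multiply both sides by a test function v and integrate from 0 to 5/3:
  ∫_0^5/3 −u''(x) v(x) dx = ∫_0^5/3 f(x) v(x) dx.
Integrate the LHS by parts once:
  ∫_0^5/3 −u'' v dx = −[u'(x) v(x)]_0^5/3 + ∫_0^5/3 u'(x) v'(x) dx.
Thus ∫_0^5/3 u'(x) v'(x) dx = ∫_0^5/3 f(x) v(x) dx + [u'(x) v(x)]_0^5/3.
Choose V so that boundary terms are either known or forced to vanish.
u is Dirichlet: u(0) = u(5/3) = 0. Let V = H^1_0(0, 5/3); then v(0) = v(5/3) = 0, and [u' v]_0^5/3 = 0.
Weak formulation: find u (satisfying any essential BC) such that ∫_0^5/3 u'(x) v'(x) dx = ∫_0^5/3 f v dx for all v ∈ V.
Substituting f(x) = 2*sin(9*π*x/5), the right-hand side is ∫_0^5/3 (2*sin(9*π*x/5)) v dx.


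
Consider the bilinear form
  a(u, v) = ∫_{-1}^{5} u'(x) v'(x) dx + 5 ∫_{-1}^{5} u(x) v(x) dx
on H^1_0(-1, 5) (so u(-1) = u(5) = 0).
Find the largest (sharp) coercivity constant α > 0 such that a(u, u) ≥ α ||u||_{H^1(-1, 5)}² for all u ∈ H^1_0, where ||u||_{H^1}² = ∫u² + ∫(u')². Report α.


α = 1

Coercivity of a(·,·) on H^1_0(-1, 5) means a(u, u) ≥ α ||u||_{H^1}² for every u ∈ H^1_0.
The interval has length L = 6, and Poincaré/coercivity depend only on L. Here a(u, u) = ∫(u')² + (5)·∫u².
Here c = 5 ≥ 1, so a(u,u) = ∫(u')² + c∫u² ≥ ∫(u')² + ∫u² = ||u||_{H^1}², i.e. α = 1 works. No larger α is possible: a(u,u) ≥ α||u||_{H^1}² means (1−α)∫(u')² ≥ (α−c)∫u², and for the modes u_n = sin(nπ(x−x₀)/L) (x₀ the left endpoint) one has ∫u_n²/∫(u_n')² = (L/(nπ))² → 0, so a(u_n,u_n)/||u_n||_{H^1}² → 1. Hence the optimal constant is α = 1.
Therefore α = 1.


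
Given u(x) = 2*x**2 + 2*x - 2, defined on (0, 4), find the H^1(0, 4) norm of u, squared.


||u||_{H^1}^2 = 8416/5

The H^1 norm (squared) on an interval (0, L) is
  ||u||_{H^1}^2 = ∫_0^L u(x)^2 dx + ∫_0^L u'(x)^2 dx.
Compute u'(x) = 4*x + 2.
Then u(x)^2 = 4*x**4 + 8*x**3 - 4*x**2 - 8*x + 4 and u'(x)^2 = 16*x**2 + 16*x + 4.
Integrate each monomial from 0 to 4 using ∫_0^4 c·x^n dx = c·4^(n+1)/(n+1):
  ∫_0^4 u(x)^2 dx = ∫_0^4 (4*x^4 + 8*x^3 - 4*x^2 - 8*x + 4) dx. Term by term:
    ∫_0^4 4*x^4 dx = 4096/5;  ∫_0^4 8*x^3 dx = 512;  ∫_0^4 -4*x^2 dx = -256/3;
    ∫_0^4 -8*x dx = -64;  ∫_0^4 4 dx = 16.
  Sum: 4096/5 + 512 − 256/3 − 64 + 16 = 17968/15.
  ∫_0^4 u'(x)^2 dx = ∫_0^4 (16*x^2 + 16*x + 4) dx. Term by term:
    ∫_0^4 16*x^2 dx = 1024/3;  ∫_0^4 16*x dx = 128;  ∫_0^4 4 dx = 16.
  Sum: 1024/3 + 128 + 16 = 1456/3.
Adding: ||u||_{H^1}^2 = 17968/15 + 1456/3 = 8416/5.


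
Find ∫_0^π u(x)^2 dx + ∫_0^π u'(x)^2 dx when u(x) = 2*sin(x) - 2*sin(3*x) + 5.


||u||_{H^1(0,π)}^2 = 80/3 + 49*π

u'(x) = 2*cos(x) - 6*cos(3*x).
Expand u² and (u')² and integrate term by term on (0, π), using: for integers n ≥ 1, ∫_0^π sin²(nx) dx = ∫_0^π cos²(nx) dx = π/2; for n ≠ n', ∫_0^π sin(nx)sin(n'x) dx = ∫_0^π cos(nx)cos(n'x) dx = 0; and by product-to-sum, ∫_0^π sin(nx)cos(n'x) dx = ½∫_0^π [sin((n+n')x) + sin((n−n')x)] dx, which is 0 when n+n' is even and 2n/(n²−n'²) when n+n' is odd (it need not vanish on (0, π)). For the constant mode: ∫_0^π 1 dx = π, ∫_0^π cos(nx) dx = 0, ∫_0^π sin(nx) dx = (1−(−1)^n)/n.
  u² squared terms: (5)²·∫1 dx = 25·π = 25*π;  (-2)²·∫sin(3x)² dx = 4·π/2 = 2*π;  (2)²·∫sin(x)² dx = 4·π/2 = 2*π.
  u² cross terms: 2·(5)·(-2)·∫1·sin(3x) dx = -20·(2/3) = -40/3;  2·(5)·(2)·∫1·sin(x) dx = 20·(2) = 40;  2·(-2)·(2)·∫sin(3x)·sin(x) dx = -8·(0) = 0.
  So ∫_0^π u² dx = 25*π + 2*π + 2*π − 40/3 + 40 + 0 = 80/3 + 29*π.
  (u')² squared terms: (-6)²·∫cos(3x)² dx = 36·π/2 = 18*π;  (2)²·∫cos(x)² dx = 4·π/2 = 2*π.
  (u')² cross terms: 2·(-6)·(2)·∫cos(3x)·cos(x) dx = -24·(0) = 0.
  So ∫_0^π (u')² dx = 18*π + 2*π + 0 = 20*π.
||u||_{H^1}^2 = (80/3 + 29*π) + (20*π) = 80/3 + 49*π.


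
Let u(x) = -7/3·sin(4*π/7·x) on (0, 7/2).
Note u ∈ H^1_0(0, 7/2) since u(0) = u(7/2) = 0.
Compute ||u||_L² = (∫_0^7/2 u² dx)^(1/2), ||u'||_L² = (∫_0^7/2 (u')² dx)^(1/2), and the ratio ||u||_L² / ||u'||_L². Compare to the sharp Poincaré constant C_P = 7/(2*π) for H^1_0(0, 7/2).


||u||_L² / ||u'||_L² = 7/(4*π) < C_P = 7/(2*π).

u(x) = -7/3·sin(4*π/7·x), so u'(x) = -4*π*cos(4*π*x/7)/3.
Writing u(x) = A·sin(kπx/L) with A = -7/3 and k = 2, use ∫_0^L sin²(kπx/L) dx = L/2 and ∫_0^L cos²(kπx/L) dx = L/2.
u² = 49/9·sin²(4*π/7·x) and (u')² = 16*π^2/9·cos²(4*π/7·x), and each of sin², cos² integrates to L/2 = 7/4 over (0, 7/2).
∫_0^7/2 u² dx = 343/36, so ||u||_L² = 7*sqrt(7)/6.
∫_0^7/2 (u')² dx = 28*π^2/9, so ||u'||_L² = 2*sqrt(7)*π/3.
Ratio ||u||_L² / ||u'||_L² = 7/(4*π).
Sharp Poincaré constant on H^1_0(0, 7/2) is C_P = L/π = 7/(2*π), achieved by sin(2*π/7·x).
This is the k = 2 harmonic; the ratio L/(kπ) is strictly less than C_P = L/π, consistent with the sharp inequality ||u||_L² ≤ C_P ||u'||_L².


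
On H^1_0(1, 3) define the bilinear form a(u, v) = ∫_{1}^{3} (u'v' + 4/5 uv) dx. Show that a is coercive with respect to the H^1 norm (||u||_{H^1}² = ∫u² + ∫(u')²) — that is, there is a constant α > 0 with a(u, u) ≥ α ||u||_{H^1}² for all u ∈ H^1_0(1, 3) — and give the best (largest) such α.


α = (16/5 + π^2)/(4 + π^2)

Coercivity of a(·,·) on H^1_0(1, 3) means a(u, u) ≥ α ||u||_{H^1}² for every u ∈ H^1_0.
The interval has length L = 2, and Poincaré/coercivity depend only on L. Here a(u, u) = ∫(u')² + (4/5)·∫u².
Here 0 < c = 4/5 < 1. The condition a(u,u) ≥ α||u||_{H^1}² reads (1−α)∫(u')² ≥ (α−c)∫u². Any admissible α is ≤ 1 (rapidly oscillating u have ∫u²/∫(u')² → 0), and α = 1 would force 0 ≥ (1−c)∫u², impossible since c < 1; so 1−α > 0. By the sharp Poincaré inequality on H^1_0 of an interval of length L, ∫(u')² ≥ (π/L)²∫u² with equality for the first sine mode sin(π(x−x₀)/L) (x₀ the left endpoint), so the inequality holds for all u iff (1−α)(π/L)² ≥ α − c, i.e. α ≤ ((π/L)² + c)/((π/L)² + 1) = (1 + c(L/π)²)/(1 + (L/π)²). With (π/L)² = π^2/4 and c = 4/5, the largest admissible constant is α = ((π/L)² + c)/((π/L)² + 1).
Simplifying, α = (16/5 + π^2)/(4 + π^2).


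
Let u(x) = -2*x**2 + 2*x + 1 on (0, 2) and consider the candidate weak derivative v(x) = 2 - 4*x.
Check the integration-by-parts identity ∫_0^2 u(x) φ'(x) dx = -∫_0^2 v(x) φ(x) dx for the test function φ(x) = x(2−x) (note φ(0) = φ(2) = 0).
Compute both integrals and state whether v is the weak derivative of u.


LHS = 8/3, RHS = 8/3. Yes, v = u' weakly.

u(x) = -2*x**2 + 2*x + 1, classical derivative u'(x) = 2 - 4*x.
φ(x) = x(2−x), so φ'(x) = 2 - 2*x.
Note φ(0) = φ(2) = 0, so the boundary term u·φ vanishes.
LHS = ∫_0^2 u(x) φ'(x) dx = ∫_0^2 (4*x^3 - 8*x^2 + 2*x + 2) dx. Term by term:
  ∫_0^2 4*x^3 dx = 16;  ∫_0^2 -8*x^2 dx = -64/3;  ∫_0^2 2*x dx = 4;
  ∫_0^2 2 dx = 4.
Sum: 16 − 64/3 + 4 + 4 = 8/3.
So LHS = 8/3.
∫_0^2 v(x) φ(x) dx = ∫_0^2 (4*x^3 - 10*x^2 + 4*x) dx. Term by term:
  ∫_0^2 4*x^3 dx = 16;  ∫_0^2 -10*x^2 dx = -80/3;  ∫_0^2 4*x dx = 8.
Sum: 16 − 80/3 + 8 = -8/3.
So RHS = -∫_0^2 v(x) φ(x) dx = 8/3.
LHS = RHS, so the identity holds for this test φ.
Moreover u is smooth here and v(x) = u'(x) = 2 - 4*x pointwise, so the identity holds for every test function. Hence v is the weak derivative of u.


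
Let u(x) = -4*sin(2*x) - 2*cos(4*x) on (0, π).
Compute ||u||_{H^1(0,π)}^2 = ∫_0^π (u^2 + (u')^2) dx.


||u||_{H^1(0,π)}^2 = 74*π

u'(x) = 8*sin(4*x) - 8*cos(2*x).
Expand u² and (u')² and integrate term by term on (0, π), using: for integers n ≥ 1, ∫_0^π sin²(nx) dx = ∫_0^π cos²(nx) dx = π/2; for n ≠ n', ∫_0^π sin(nx)sin(n'x) dx = ∫_0^π cos(nx)cos(n'x) dx = 0; and by product-to-sum, ∫_0^π sin(nx)cos(n'x) dx = ½∫_0^π [sin((n+n')x) + sin((n−n')x)] dx, which is 0 when n+n' is even and 2n/(n²−n'²) when n+n' is odd (it need not vanish on (0, π)).
  u² squared terms: (-4)²·∫sin(2x)² dx = 16·π/2 = 8*π;  (-2)²·∫cos(4x)² dx = 4·π/2 = 2*π.
  u² cross terms: 2·(-4)·(-2)·∫sin(2x)·cos(4x) dx = 16·(0) = 0.
  So ∫_0^π u² dx = 8*π + 2*π + 0 = 10*π.
  (u')² squared terms: (-8)²·∫cos(2x)² dx = 64·π/2 = 32*π;  (8)²·∫sin(4x)² dx = 64·π/2 = 32*π.
  (u')² cross terms: 2·(-8)·(8)·∫cos(2x)·sin(4x) dx = -128·(0) = 0.
  So ∫_0^π (u')² dx = 32*π + 32*π + 0 = 64*π.
||u||_{H^1}^2 = (10*π) + (64*π) = 74*π.


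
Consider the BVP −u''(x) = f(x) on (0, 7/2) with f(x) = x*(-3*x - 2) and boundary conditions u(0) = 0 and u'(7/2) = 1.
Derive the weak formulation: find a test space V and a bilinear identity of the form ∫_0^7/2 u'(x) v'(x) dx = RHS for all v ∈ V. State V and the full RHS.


V = {v ∈ H^1(0, 7/2) : v(0) = 0} (test functions vanish at x = 0 where u is specified); weak form: ∫_0^7/2 u'v' dx = ∫_0^7/2 (x*(-3*x - 2)) v dx + v(7/2) for all v ∈ V.

Multiply both sides by a test function v and integrate from 0 to 7/2:
  ∫_0^7/2 −u''(x) v(x) dx = ∫_0^7/2 f(x) v(x) dx.
Integrate the LHS by parts once:
  ∫_0^7/2 −u'' v dx = −[u'(x) v(x)]_0^7/2 + ∫_0^7/2 u'(x) v'(x) dx.
Thus ∫_0^7/2 u'(x) v'(x) dx = ∫_0^7/2 f(x) v(x) dx + [u'(x) v(x)]_0^7/2.
Choose V so that boundary terms are either known or forced to vanish.
Mixed BC: u(0) = 0 (Dirichlet) and u'(7/2) = 1 (Neumann). Define V = {v ∈ H^1(0, 7/2) : v(0) = 0}. Then [u' v]_0^7/2 = u'(7/2)·v(7/2) − u'(0)·0 = v(7/2).
Weak formulation: find u (satisfying any essential BC) such that ∫_0^7/2 u'(x) v'(x) dx = ∫_0^7/2 f v dx + v(7/2) for all v ∈ V (Dirichlet at 0 absorbed into V; Neumann datum at x = 7/2 contributes the boundary term).
Substituting f(x) = x*(-3*x - 2), the right-hand side is ∫_0^7/2 (x*(-3*x - 2)) v dx + v(7/2).


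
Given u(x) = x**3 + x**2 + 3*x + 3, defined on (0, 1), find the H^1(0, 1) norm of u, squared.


||u||_{H^1}^2 = 5776/105

The H^1 norm (squared) on an interval (0, L) is
  ||u||_{H^1}^2 = ∫_0^L u(x)^2 dx + ∫_0^L u'(x)^2 dx.
Compute u'(x) = 3*x**2 + 2*x + 3.
Then u(x)^2 = x**6 + 2*x**5 + 7*x**4 + 12*x**3 + 15*x**2 + 18*x + 9 and u'(x)^2 = 9*x**4 + 12*x**3 + 22*x**2 + 12*x + 9.
Integrate each monomial from 0 to 1 using ∫_0^1 c·x^n dx = c·1^(n+1)/(n+1):
  ∫_0^1 u(x)^2 dx = ∫_0^1 (x^6 + 2*x^5 + 7*x^4 + 12*x^3 + 15*x^2 + 18*x + 9) dx. Term by term:
    ∫_0^1 x^6 dx = 1/7;  ∫_0^1 2*x^5 dx = 1/3;  ∫_0^1 7*x^4 dx = 7/5;
    ∫_0^1 12*x^3 dx = 3;  ∫_0^1 15*x^2 dx = 5;  ∫_0^1 18*x dx = 9;
    ∫_0^1 9 dx = 9.
  Sum: 1/7 + 1/3 + 7/5 + 3 + 5 + 9 + 9 = 2927/105.
  ∫_0^1 u'(x)^2 dx = ∫_0^1 (9*x^4 + 12*x^3 + 22*x^2 + 12*x + 9) dx. Term by term:
    ∫_0^1 9*x^4 dx = 9/5;  ∫_0^1 12*x^3 dx = 3;  ∫_0^1 22*x^2 dx = 22/3;
    ∫_0^1 12*x dx = 6;  ∫_0^1 9 dx = 9.
  Sum: 9/5 + 3 + 22/3 + 6 + 9 = 407/15.
Adding: ||u||_{H^1}^2 = 2927/105 + 407/15 = 5776/105.


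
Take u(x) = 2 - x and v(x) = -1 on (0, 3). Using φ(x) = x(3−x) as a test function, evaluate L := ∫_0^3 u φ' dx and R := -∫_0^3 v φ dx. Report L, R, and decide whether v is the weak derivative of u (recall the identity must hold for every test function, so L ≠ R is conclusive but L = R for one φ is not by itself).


LHS = 9/2, RHS = 9/2. Yes, v = u' weakly.

u(x) = 2 - x, classical derivative u'(x) = -1.
φ(x) = x(3−x), so φ'(x) = 3 - 2*x.
Note φ(0) = φ(3) = 0, so the boundary term u·φ vanishes.
LHS = ∫_0^3 u(x) φ'(x) dx = ∫_0^3 (2*x^2 - 7*x + 6) dx. Term by term:
  ∫_0^3 2*x^2 dx = 18;  ∫_0^3 -7*x dx = -63/2;  ∫_0^3 6 dx = 18.
Sum: 18 − 63/2 + 18 = 9/2.
So LHS = 9/2.
∫_0^3 v(x) φ(x) dx = ∫_0^3 (x^2 - 3*x) dx. Term by term:
  ∫_0^3 x^2 dx = 9;  ∫_0^3 -3*x dx = -27/2.
Sum: 9 − 27/2 = -9/2.
So RHS = -∫_0^3 v(x) φ(x) dx = 9/2.
LHS = RHS, so the identity holds for this test φ.
Moreover u is smooth here and v(x) = u'(x) = -1 pointwise, so the identity holds for every test function. Hence v is the weak derivative of u.


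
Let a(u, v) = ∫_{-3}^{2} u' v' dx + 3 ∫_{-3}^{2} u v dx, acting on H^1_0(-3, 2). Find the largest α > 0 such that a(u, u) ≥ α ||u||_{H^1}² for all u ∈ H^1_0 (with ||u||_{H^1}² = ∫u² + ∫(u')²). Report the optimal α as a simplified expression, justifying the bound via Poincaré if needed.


α = 1

Coercivity of a(·,·) on H^1_0(-3, 2) means a(u, u) ≥ α ||u||_{H^1}² for every u ∈ H^1_0.
The interval has length L = 5, and Poincaré/coercivity depend only on L. Here a(u, u) = ∫(u')² + (3)·∫u².
Here c = 3 ≥ 1, so a(u,u) = ∫(u')² + c∫u² ≥ ∫(u')² + ∫u² = ||u||_{H^1}², i.e. α = 1 works. No larger α is possible: a(u,u) ≥ α||u||_{H^1}² means (1−α)∫(u')² ≥ (α−c)∫u², and for the modes u_n = sin(nπ(x−x₀)/L) (x₀ the left endpoint) one has ∫u_n²/∫(u_n')² = (L/(nπ))² → 0, so a(u_n,u_n)/||u_n||_{H^1}² → 1. Hence the optimal constant is α = 1.
Therefore α = 1.


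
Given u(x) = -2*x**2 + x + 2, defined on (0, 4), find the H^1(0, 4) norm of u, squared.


||u||_{H^1}^2 = 3716/5

The H^1 norm (squared) on an interval (0, L) is
  ||u||_{H^1}^2 = ∫_0^L u(x)^2 dx + ∫_0^L u'(x)^2 dx.
Compute u'(x) = 1 - 4*x.
Then u(x)^2 = 4*x**4 - 4*x**3 - 7*x**2 + 4*x + 4 and u'(x)^2 = 16*x**2 - 8*x + 1.
Integrate each monomial from 0 to 4 using ∫_0^4 c·x^n dx = c·4^(n+1)/(n+1):
  ∫_0^4 u(x)^2 dx = ∫_0^4 (4*x^4 - 4*x^3 - 7*x^2 + 4*x + 4) dx. Term by term:
    ∫_0^4 4*x^4 dx = 4096/5;  ∫_0^4 -4*x^3 dx = -256;  ∫_0^4 -7*x^2 dx = -448/3;
    ∫_0^4 4*x dx = 32;  ∫_0^4 4 dx = 16.
  Sum: 4096/5 − 256 − 448/3 + 32 + 16 = 6928/15.
  ∫_0^4 u'(x)^2 dx = ∫_0^4 (16*x^2 - 8*x + 1) dx. Term by term:
    ∫_0^4 16*x^2 dx = 1024/3;  ∫_0^4 -8*x dx = -64;  ∫_0^4 1 dx = 4.
  Sum: 1024/3 − 64 + 4 = 844/3.
Adding: ||u||_{H^1}^2 = 6928/15 + 844/3 = 3716/5.


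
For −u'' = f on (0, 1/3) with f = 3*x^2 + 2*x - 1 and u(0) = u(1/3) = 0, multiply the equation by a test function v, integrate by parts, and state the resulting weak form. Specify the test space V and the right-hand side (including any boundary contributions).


V = H^1_0(0, 1/3) (so v(0) = v(1/3) = 0); weak form: ∫_0^1/3 u'v' dx = ∫_0^1/3 (3*x^2 + 2*x - 1) v dx for all v ∈ V.

Multiply both sides by a test function v and integrate from 0 to 1/3:
  ∫_0^1/3 −u''(x) v(x) dx = ∫_0^1/3 f(x) v(x) dx.
Integrate the LHS by parts once:
  ∫_0^1/3 −u'' v dx = −[u'(x) v(x)]_0^1/3 + ∫_0^1/3 u'(x) v'(x) dx.
Thus ∫_0^1/3 u'(x) v'(x) dx = ∫_0^1/3 f(x) v(x) dx + [u'(x) v(x)]_0^1/3.
Choose V so that boundary terms are either known or forced to vanish.
u is Dirichlet: u(0) = u(1/3) = 0. Let V = H^1_0(0, 1/3); then v(0) = v(1/3) = 0, and [u' v]_0^1/3 = 0.
Weak formulation: find u (satisfying any essential BC) such that ∫_0^1/3 u'(x) v'(x) dx = ∫_0^1/3 f v dx for all v ∈ V.
Substituting f(x) = 3*x^2 + 2*x - 1, the right-hand side is ∫_0^1/3 (3*x^2 + 2*x - 1) v dx.


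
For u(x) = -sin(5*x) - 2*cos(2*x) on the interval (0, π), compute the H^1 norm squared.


||u||_{H^1(0,π)}^2 = 200/21 + 23*π

u'(x) = 4*sin(2*x) - 5*cos(5*x).
Expand u² and (u')² and integrate term by term on (0, π), using: for integers n ≥ 1, ∫_0^π sin²(nx) dx = ∫_0^π cos²(nx) dx = π/2; for n ≠ n', ∫_0^π sin(nx)sin(n'x) dx = ∫_0^π cos(nx)cos(n'x) dx = 0; and by product-to-sum, ∫_0^π sin(nx)cos(n'x) dx = ½∫_0^π [sin((n+n')x) + sin((n−n')x)] dx, which is 0 when n+n' is even and 2n/(n²−n'²) when n+n' is odd (it need not vanish on (0, π)).
  u² squared terms: (-1)²·∫sin(5x)² dx = 1·π/2 = π/2;  (-2)²·∫cos(2x)² dx = 4·π/2 = 2*π.
  u² cross terms: 2·(-1)·(-2)·∫sin(5x)·cos(2x) dx = 4·(10/21) = 40/21.
  So ∫_0^π u² dx = π/2 + 2*π + 40/21 = 40/21 + 5*π/2.
  (u')² squared terms: (-5)²·∫cos(5x)² dx = 25·π/2 = 25*π/2;  (4)²·∫sin(2x)² dx = 16·π/2 = 8*π.
  (u')² cross terms: 2·(-5)·(4)·∫cos(5x)·sin(2x) dx = -40·(-4/21) = 160/21.
  So ∫_0^π (u')² dx = 25*π/2 + 8*π + 160/21 = 160/21 + 41*π/2.
||u||_{H^1}^2 = (40/21 + 5*π/2) + (160/21 + 41*π/2) = 200/21 + 23*π.


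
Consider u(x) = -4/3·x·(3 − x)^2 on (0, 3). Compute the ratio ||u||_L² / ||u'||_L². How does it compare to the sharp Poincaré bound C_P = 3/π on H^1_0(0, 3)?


||u||_L² / ||u'||_L² = 3*sqrt(14)/14 < C_P = 3/π.

u(x) = -4/3·x·(3 − x)^2, so u'(x) = 4*(1 - x)*(x - 3).
u(x) = -4/3·x·(3 − x)^2 vanishes at x = 0 and x = 3, so u ∈ H^1_0(0, 3). Differentiate via the product rule and integrate the resulting polynomials term by term.
  ∫_0^3 u² dx = ∫_0^3 (16*x^6/9 - 64*x^5/3 + 96*x^4 - 192*x^3 + 144*x^2) dx. Term by term:
    ∫_0^3 16*x^6/9 dx = 3888/7;  ∫_0^3 -64*x^5/3 dx = -2592;  ∫_0^3 96*x^4 dx = 23328/5;
    ∫_0^3 -192*x^3 dx = -3888;  ∫_0^3 144*x^2 dx = 1296.
  Sum: 3888/7 − 2592 + 23328/5 − 3888 + 1296 = 1296/35.
  ∫_0^3 (u')² dx = ∫_0^3 (16*x^4 - 128*x^3 + 352*x^2 - 384*x + 144) dx. Term by term:
    ∫_0^3 16*x^4 dx = 3888/5;  ∫_0^3 -128*x^3 dx = -2592;  ∫_0^3 352*x^2 dx = 3168;
    ∫_0^3 -384*x dx = -1728;  ∫_0^3 144 dx = 432.
  Sum: 3888/5 − 2592 + 3168 − 1728 + 432 = 288/5.
∫_0^3 u² dx = 1296/35, so ||u||_L² = 36*sqrt(35)/35.
∫_0^3 (u')² dx = 288/5, so ||u'||_L² = 12*sqrt(10)/5.
Ratio ||u||_L² / ||u'||_L² = 3*sqrt(14)/14.
Sharp Poincaré constant on H^1_0(0, 3) is C_P = L/π = 3/π, achieved by sin(π/3·x).
A polynomial bump cannot attain the sharp Poincaré constant (only the first sine eigenfunction does), so the ratio is strictly less than C_P, consistent with ||u||_L² ≤ C_P ||u'||_L².


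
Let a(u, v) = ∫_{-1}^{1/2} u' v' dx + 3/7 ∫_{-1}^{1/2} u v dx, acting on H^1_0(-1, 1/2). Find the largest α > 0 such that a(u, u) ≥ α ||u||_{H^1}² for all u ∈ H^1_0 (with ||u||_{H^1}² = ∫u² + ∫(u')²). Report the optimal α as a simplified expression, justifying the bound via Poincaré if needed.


α = (27 + 28*π^2)/(7*(9 + 4*π^2))

Coercivity of a(·,·) on H^1_0(-1, 1/2) means a(u, u) ≥ α ||u||_{H^1}² for every u ∈ H^1_0.
The interval has length L = 3/2, and Poincaré/coercivity depend only on L. Here a(u, u) = ∫(u')² + (3/7)·∫u².
Here 0 < c = 3/7 < 1. The condition a(u,u) ≥ α||u||_{H^1}² reads (1−α)∫(u')² ≥ (α−c)∫u². Any admissible α is ≤ 1 (rapidly oscillating u have ∫u²/∫(u')² → 0), and α = 1 would force 0 ≥ (1−c)∫u², impossible since c < 1; so 1−α > 0. By the sharp Poincaré inequality on H^1_0 of an interval of length L, ∫(u')² ≥ (π/L)²∫u² with equality for the first sine mode sin(π(x−x₀)/L) (x₀ the left endpoint), so the inequality holds for all u iff (1−α)(π/L)² ≥ α − c, i.e. α ≤ ((π/L)² + c)/((π/L)² + 1) = (1 + c(L/π)²)/(1 + (L/π)²). With (π/L)² = 4*π^2/9 and c = 3/7, the largest admissible constant is α = ((π/L)² + c)/((π/L)² + 1).
Simplifying, α = (27 + 28*π^2)/(7*(9 + 4*π^2)).


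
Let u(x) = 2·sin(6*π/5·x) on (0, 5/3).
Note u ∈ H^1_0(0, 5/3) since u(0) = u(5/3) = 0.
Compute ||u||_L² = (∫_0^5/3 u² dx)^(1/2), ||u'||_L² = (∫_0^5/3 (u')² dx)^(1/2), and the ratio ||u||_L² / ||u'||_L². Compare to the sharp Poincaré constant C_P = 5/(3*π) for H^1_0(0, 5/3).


||u||_L² / ||u'||_L² = 5/(6*π) < C_P = 5/(3*π).

u(x) = 2·sin(6*π/5·x), so u'(x) = 12*π*cos(6*π*x/5)/5.
Writing u(x) = A·sin(kπx/L) with A = 2 and k = 2, use ∫_0^L sin²(kπx/L) dx = L/2 and ∫_0^L cos²(kπx/L) dx = L/2.
u² = 4·sin²(6*π/5·x) and (u')² = 144*π^2/25·cos²(6*π/5·x), and each of sin², cos² integrates to L/2 = 5/6 over (0, 5/3).
∫_0^5/3 u² dx = 10/3, so ||u||_L² = sqrt(30)/3.
∫_0^5/3 (u')² dx = 24*π^2/5, so ||u'||_L² = 2*sqrt(30)*π/5.
Ratio ||u||_L² / ||u'||_L² = 5/(6*π).
Sharp Poincaré constant on H^1_0(0, 5/3) is C_P = L/π = 5/(3*π), achieved by sin(3*π/5·x).
This is the k = 2 harmonic; the ratio L/(kπ) is strictly less than C_P = L/π, consistent with the sharp inequality ||u||_L² ≤ C_P ||u'||_L².


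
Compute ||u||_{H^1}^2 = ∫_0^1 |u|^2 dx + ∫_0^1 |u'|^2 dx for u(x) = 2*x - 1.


||u||_{H^1}^2 = 13/3

The H^1 norm (squared) on an interval (0, L) is
  ||u||_{H^1}^2 = ∫_0^L u(x)^2 dx + ∫_0^L u'(x)^2 dx.
Compute u'(x) = 2.
Then u(x)^2 = 4*x**2 - 4*x + 1 and u'(x)^2 = 4.
Integrate each monomial from 0 to 1 using ∫_0^1 c·x^n dx = c·1^(n+1)/(n+1):
  ∫_0^1 u(x)^2 dx = ∫_0^1 (4*x^2 - 4*x + 1) dx. Term by term:
    ∫_0^1 4*x^2 dx = 4/3;  ∫_0^1 -4*x dx = -2;  ∫_0^1 1 dx = 1.
  Sum: 4/3 − 2 + 1 = 1/3.
  ∫_0^1 u'(x)^2 dx = ∫_0^1 (4) dx. Term by term:
    ∫_0^1 4 dx = 4.
Adding: ||u||_{H^1}^2 = 1/3 + 4 = 13/3.


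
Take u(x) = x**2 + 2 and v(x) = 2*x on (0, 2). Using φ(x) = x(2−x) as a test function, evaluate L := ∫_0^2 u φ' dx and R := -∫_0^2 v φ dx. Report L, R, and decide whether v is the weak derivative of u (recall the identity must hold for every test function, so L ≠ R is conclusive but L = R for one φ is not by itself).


LHS = -8/3, RHS = -8/3. Yes, v = u' weakly.

u(x) = x**2 + 2, classical derivative u'(x) = 2*x.
φ(x) = x(2−x), so φ'(x) = 2 - 2*x.
Note φ(0) = φ(2) = 0, so the boundary term u·φ vanishes.
LHS = ∫_0^2 u(x) φ'(x) dx = ∫_0^2 (-2*x^3 + 2*x^2 - 4*x + 4) dx. Term by term:
  ∫_0^2 -2*x^3 dx = -8;  ∫_0^2 2*x^2 dx = 16/3;  ∫_0^2 -4*x dx = -8;
  ∫_0^2 4 dx = 8.
Sum: -8 + 16/3 − 8 + 8 = -8/3.
So LHS = -8/3.
∫_0^2 v(x) φ(x) dx = ∫_0^2 (-2*x^3 + 4*x^2) dx. Term by term:
  ∫_0^2 -2*x^3 dx = -8;  ∫_0^2 4*x^2 dx = 32/3.
Sum: -8 + 32/3 = 8/3.
So RHS = -∫_0^2 v(x) φ(x) dx = -8/3.
LHS = RHS, so the identity holds for this test φ.
Moreover u is smooth here and v(x) = u'(x) = 2*x pointwise, so the identity holds for every test function. Hence v is the weak derivative of u.


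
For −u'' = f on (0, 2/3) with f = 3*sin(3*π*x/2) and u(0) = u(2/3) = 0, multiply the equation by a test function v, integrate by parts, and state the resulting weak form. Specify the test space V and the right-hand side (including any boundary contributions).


V = H^1_0(0, 2/3) (so v(0) = v(2/3) = 0); weak form: ∫_0^2/3 u'v' dx = ∫_0^2/3 (3*sin(3*π*x/2)) v dx for all v ∈ V.

Multiply both sides by a test function v and integrate from 0 to 2/3:
  ∫_0^2/3 −u''(x) v(x) dx = ∫_0^2/3 f(x) v(x) dx.
Integrate the LHS by parts once:
  ∫_0^2/3 −u'' v dx = −[u'(x) v(x)]_0^2/3 + ∫_0^2/3 u'(x) v'(x) dx.
Thus ∫_0^2/3 u'(x) v'(x) dx = ∫_0^2/3 f(x) v(x) dx + [u'(x) v(x)]_0^2/3.
Choose V so that boundary terms are either known or forced to vanish.
u is Dirichlet: u(0) = u(2/3) = 0. Let V = H^1_0(0, 2/3); then v(0) = v(2/3) = 0, and [u' v]_0^2/3 = 0.
Weak formulation: find u (satisfying any essential BC) such that ∫_0^2/3 u'(x) v'(x) dx = ∫_0^2/3 f v dx for all v ∈ V.
Substituting f(x) = 3*sin(3*π*x/2), the right-hand side is ∫_0^2/3 (3*sin(3*π*x/2)) v dx.


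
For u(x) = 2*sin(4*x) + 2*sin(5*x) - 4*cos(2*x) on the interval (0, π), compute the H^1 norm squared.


||u||_{H^1(0,π)}^2 = -800/21 + 126*π

u'(x) = 8*sin(2*x) + 8*cos(4*x) + 10*cos(5*x).
Expand u² and (u')² and integrate term by term on (0, π), using: for integers n ≥ 1, ∫_0^π sin²(nx) dx = ∫_0^π cos²(nx) dx = π/2; for n ≠ n', ∫_0^π sin(nx)sin(n'x) dx = ∫_0^π cos(nx)cos(n'x) dx = 0; and by product-to-sum, ∫_0^π sin(nx)cos(n'x) dx = ½∫_0^π [sin((n+n')x) + sin((n−n')x)] dx, which is 0 when n+n' is even and 2n/(n²−n'²) when n+n' is odd (it need not vanish on (0, π)).
  u² squared terms: (-4)²·∫cos(2x)² dx = 16·π/2 = 8*π;  (2)²·∫sin(4x)² dx = 4·π/2 = 2*π;  (2)²·∫sin(5x)² dx = 4·π/2 = 2*π.
  u² cross terms: 2·(-4)·(2)·∫cos(2x)·sin(4x) dx = -16·(0) = 0;  2·(-4)·(2)·∫cos(2x)·sin(5x) dx = -16·(10/21) = -160/21;  2·(2)·(2)·∫sin(4x)·sin(5x) dx = 8·(0) = 0.
  So ∫_0^π u² dx = 8*π + 2*π + 2*π + 0 − 160/21 + 0 = -160/21 + 12*π.
  (u')² squared terms: (8)²·∫cos(4x)² dx = 64·π/2 = 32*π;  (8)²·∫sin(2x)² dx = 64·π/2 = 32*π;  (10)²·∫cos(5x)² dx = 100·π/2 = 50*π.
  (u')² cross terms: 2·(8)·(8)·∫cos(4x)·sin(2x) dx = 128·(0) = 0;  2·(8)·(10)·∫cos(4x)·cos(5x) dx = 160·(0) = 0;  2·(8)·(10)·∫sin(2x)·cos(5x) dx = 160·(-4/21) = -640/21.
  So ∫_0^π (u')² dx = 32*π + 32*π + 50*π + 0 + 0 − 640/21 = -640/21 + 114*π.
||u||_{H^1}^2 = (-160/21 + 12*π) + (-640/21 + 114*π) = -800/21 + 126*π.


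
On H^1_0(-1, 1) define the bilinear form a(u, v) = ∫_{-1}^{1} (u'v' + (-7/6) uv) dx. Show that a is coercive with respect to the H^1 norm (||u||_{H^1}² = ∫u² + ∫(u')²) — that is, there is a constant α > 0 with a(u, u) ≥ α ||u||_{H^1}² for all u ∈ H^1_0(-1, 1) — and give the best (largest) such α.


α = (-14/3 + π^2)/(4 + π^2)

Coercivity of a(·,·) on H^1_0(-1, 1) means a(u, u) ≥ α ||u||_{H^1}² for every u ∈ H^1_0.
The interval has length L = 2, and Poincaré/coercivity depend only on L. Here a(u, u) = ∫(u')² + (-7/6)·∫u².
Here c = -7/6 < 0 with |c| < (π/L)² = π^2/4, so coercivity still holds. The condition a(u,u) ≥ α||u||_{H^1}² reads (1−α)∫(u')² ≥ (α−c)∫u². Any admissible α is ≤ 1 (rapidly oscillating u have ∫u²/∫(u')² → 0), and α = 1 would force 0 ≥ (1−c)∫u², impossible since c < 1; so 1−α > 0. By the sharp Poincaré inequality on H^1_0 of an interval of length L, ∫(u')² ≥ (π/L)²∫u² with equality for the first sine mode sin(π(x−x₀)/L) (x₀ the left endpoint), so the inequality holds for all u iff (1−α)(π/L)² ≥ α − c, i.e. α ≤ ((π/L)² + c)/((π/L)² + 1) = (1 + c(L/π)²)/(1 + (L/π)²). (Direct route, valid since c ≤ 0: Poincaré gives c∫u² ≥ c(L/π)²∫(u')², so a(u,u) ≥ (1 + c(L/π)²)∫(u')², while ||u||_{H^1}² ≤ (1 + (L/π)²)∫(u')²; dividing yields the same α.) With (π/L)² = π^2/4 and c = -7/6, the largest admissible constant is α = ((π/L)² + c)/((π/L)² + 1).
Simplifying, α = (-14/3 + π^2)/(4 + π^2).


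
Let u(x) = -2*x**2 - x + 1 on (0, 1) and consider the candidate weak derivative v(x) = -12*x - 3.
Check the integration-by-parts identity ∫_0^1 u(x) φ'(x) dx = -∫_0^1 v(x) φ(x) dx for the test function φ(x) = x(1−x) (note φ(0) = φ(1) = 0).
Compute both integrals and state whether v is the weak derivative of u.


LHS = 1/2, RHS = 3/2. No, v is not the weak derivative of u.

u(x) = -2*x**2 - x + 1, classical derivative u'(x) = -4*x - 1.
φ(x) = x(1−x), so φ'(x) = 1 - 2*x.
Note φ(0) = φ(1) = 0, so the boundary term u·φ vanishes.
LHS = ∫_0^1 u(x) φ'(x) dx = ∫_0^1 (4*x^3 - 3*x + 1) dx. Term by term:
  ∫_0^1 4*x^3 dx = 1;  ∫_0^1 -3*x dx = -3/2;  ∫_0^1 1 dx = 1.
Sum: 1 − 3/2 + 1 = 1/2.
So LHS = 1/2.
∫_0^1 v(x) φ(x) dx = ∫_0^1 (12*x^3 - 9*x^2 - 3*x) dx. Term by term:
  ∫_0^1 12*x^3 dx = 3;  ∫_0^1 -9*x^2 dx = -3;  ∫_0^1 -3*x dx = -3/2.
Sum: 3 − 3 − 3/2 = -3/2.
So RHS = -∫_0^1 v(x) φ(x) dx = 3/2.
LHS − RHS = -1 ≠ 0, so the identity fails.
(For a valid weak derivative the identity must hold for EVERY test function, in particular this one. The failure shows v is NOT the weak derivative of u.)
Correct weak derivative would be u'(x) = -4*x - 1.


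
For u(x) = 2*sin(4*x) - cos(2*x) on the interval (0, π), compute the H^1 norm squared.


||u||_{H^1(0,π)}^2 = 73*π/2

u'(x) = 2*sin(2*x) + 8*cos(4*x).
Expand u² and (u')² and integrate term by term on (0, π), using: for integers n ≥ 1, ∫_0^π sin²(nx) dx = ∫_0^π cos²(nx) dx = π/2; for n ≠ n', ∫_0^π sin(nx)sin(n'x) dx = ∫_0^π cos(nx)cos(n'x) dx = 0; and by product-to-sum, ∫_0^π sin(nx)cos(n'x) dx = ½∫_0^π [sin((n+n')x) + sin((n−n')x)] dx, which is 0 when n+n' is even and 2n/(n²−n'²) when n+n' is odd (it need not vanish on (0, π)).
  u² squared terms: (-1)²·∫cos(2x)² dx = 1·π/2 = π/2;  (2)²·∫sin(4x)² dx = 4·π/2 = 2*π.
  u² cross terms: 2·(-1)·(2)·∫cos(2x)·sin(4x) dx = -4·(0) = 0.
  So ∫_0^π u² dx = π/2 + 2*π + 0 = 5*π/2.
  (u')² squared terms: (2)²·∫sin(2x)² dx = 4·π/2 = 2*π;  (8)²·∫cos(4x)² dx = 64·π/2 = 32*π.
  (u')² cross terms: 2·(2)·(8)·∫sin(2x)·cos(4x) dx = 32·(0) = 0.
  So ∫_0^π (u')² dx = 2*π + 32*π + 0 = 34*π.
||u||_{H^1}^2 = (5*π/2) + (34*π) = 73*π/2.


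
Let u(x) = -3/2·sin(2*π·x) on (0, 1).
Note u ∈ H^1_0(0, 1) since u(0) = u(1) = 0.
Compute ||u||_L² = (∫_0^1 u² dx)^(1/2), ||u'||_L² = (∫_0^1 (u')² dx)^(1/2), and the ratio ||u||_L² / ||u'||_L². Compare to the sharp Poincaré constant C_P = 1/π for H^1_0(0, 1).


||u||_L² / ||u'||_L² = 1/(2*π) < C_P = 1/π.

u(x) = -3/2·sin(2*π·x), so u'(x) = -3*π*cos(2*π*x).
Writing u(x) = A·sin(kπx/L) with A = -3/2 and k = 2, use ∫_0^L sin²(kπx/L) dx = L/2 and ∫_0^L cos²(kπx/L) dx = L/2.
u² = 9/4·sin²(2*π·x) and (u')² = 9*π^2·cos²(2*π·x), and each of sin², cos² integrates to L/2 = 1/2 over (0, 1).
∫_0^1 u² dx = 9/8, so ||u||_L² = 3*sqrt(2)/4.
∫_0^1 (u')² dx = 9*π^2/2, so ||u'||_L² = 3*sqrt(2)*π/2.
Ratio ||u||_L² / ||u'||_L² = 1/(2*π).
Sharp Poincaré constant on H^1_0(0, 1) is C_P = L/π = 1/π, achieved by sin(π·x).
This is the k = 2 harmonic; the ratio L/(kπ) is strictly less than C_P = L/π, consistent with the sharp inequality ||u||_L² ≤ C_P ||u'||_L².


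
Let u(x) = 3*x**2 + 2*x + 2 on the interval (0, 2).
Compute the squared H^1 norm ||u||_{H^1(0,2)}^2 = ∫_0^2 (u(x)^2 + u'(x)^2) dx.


||u||_{H^1}^2 = 4864/15

The H^1 norm (squared) on an interval (0, L) is
  ||u||_{H^1}^2 = ∫_0^L u(x)^2 dx + ∫_0^L u'(x)^2 dx.
Compute u'(x) = 6*x + 2.
Then u(x)^2 = 9*x**4 + 12*x**3 + 16*x**2 + 8*x + 4 and u'(x)^2 = 36*x**2 + 24*x + 4.
Integrate each monomial from 0 to 2 using ∫_0^2 c·x^n dx = c·2^(n+1)/(n+1):
  ∫_0^2 u(x)^2 dx = ∫_0^2 (9*x^4 + 12*x^3 + 16*x^2 + 8*x + 4) dx. Term by term:
    ∫_0^2 9*x^4 dx = 288/5;  ∫_0^2 12*x^3 dx = 48;  ∫_0^2 16*x^2 dx = 128/3;
    ∫_0^2 8*x dx = 16;  ∫_0^2 4 dx = 8.
  Sum: 288/5 + 48 + 128/3 + 16 + 8 = 2584/15.
  ∫_0^2 u'(x)^2 dx = ∫_0^2 (36*x^2 + 24*x + 4) dx. Term by term:
    ∫_0^2 36*x^2 dx = 96;  ∫_0^2 24*x dx = 48;  ∫_0^2 4 dx = 8.
  Sum: 96 + 48 + 8 = 152.
Adding: ||u||_{H^1}^2 = 2584/15 + 152 = 4864/15.


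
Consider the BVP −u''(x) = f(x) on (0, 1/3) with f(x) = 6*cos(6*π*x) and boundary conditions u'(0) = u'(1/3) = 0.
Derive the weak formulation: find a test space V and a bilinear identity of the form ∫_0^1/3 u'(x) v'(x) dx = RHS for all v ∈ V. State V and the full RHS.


V = H^1(0, 1/3) (no boundary constraint on v; u is determined up to an additive constant); weak form: ∫_0^1/3 u'v' dx = ∫_0^1/3 (6*cos(6*π*x)) v dx for all v ∈ V.

Multiply both sides by a test function v and integrate from 0 to 1/3:
  ∫_0^1/3 −u''(x) v(x) dx = ∫_0^1/3 f(x) v(x) dx.
Integrate the LHS by parts once:
  ∫_0^1/3 −u'' v dx = −[u'(x) v(x)]_0^1/3 + ∫_0^1/3 u'(x) v'(x) dx.
Thus ∫_0^1/3 u'(x) v'(x) dx = ∫_0^1/3 f(x) v(x) dx + [u'(x) v(x)]_0^1/3.
Choose V so that boundary terms are either known or forced to vanish.
u has homogeneous Neumann: u'(0) = u'(1/3) = 0. So [u' v]_0^1/3 = 0·v(1/3) − 0·v(0) = 0 for any v; take V = H^1(0, 1/3).
Weak formulation: find u (satisfying any essential BC) such that ∫_0^1/3 u'(x) v'(x) dx = ∫_0^1/3 f v dx for all v ∈ V (homogeneous Neumann, so boundary terms vanish).
Substituting f(x) = 6*cos(6*π*x), the right-hand side is ∫_0^1/3 (6*cos(6*π*x)) v dx.
Compatibility check (pure Neumann): taking v ≡ 1 ∈ V gives 0 = ∫_0^1/3 f dx + (0) − (0), i.e. ∫_0^1/3 f dx must equal u'(0) − u'(1/3) = 0. Indeed ∫_0^1/3 (6*cos(6*π*x)) dx = 0, so the data are compatible. The solution is then unique only up to an additive constant (fix it e.g. by requiring ∫_0^1/3 u dx = 0).


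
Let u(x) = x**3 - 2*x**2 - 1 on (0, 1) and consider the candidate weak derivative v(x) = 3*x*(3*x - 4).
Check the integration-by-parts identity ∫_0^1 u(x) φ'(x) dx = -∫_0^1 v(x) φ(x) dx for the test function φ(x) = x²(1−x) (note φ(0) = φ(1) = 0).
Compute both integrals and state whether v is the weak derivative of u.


LHS = 1/10, RHS = 3/10. No, v is not the weak derivative of u.

u(x) = x**3 - 2*x**2 - 1, classical derivative u'(x) = 3*x**2 - 4*x.
φ(x) = x²(1−x), so φ'(x) = x*(2 - 3*x).
Note φ(0) = φ(1) = 0, so the boundary term u·φ vanishes.
LHS = ∫_0^1 u(x) φ'(x) dx = ∫_0^1 (-3*x^5 + 8*x^4 - 4*x^3 + 3*x^2 - 2*x) dx. Term by term:
  ∫_0^1 -3*x^5 dx = -1/2;  ∫_0^1 8*x^4 dx = 8/5;  ∫_0^1 -4*x^3 dx = -1;
  ∫_0^1 3*x^2 dx = 1;  ∫_0^1 -2*x dx = -1.
Sum: -1/2 + 8/5 − 1 + 1 − 1 = 1/10.
So LHS = 1/10.
∫_0^1 v(x) φ(x) dx = ∫_0^1 (-9*x^5 + 21*x^4 - 12*x^3) dx. Term by term:
  ∫_0^1 -9*x^5 dx = -3/2;  ∫_0^1 21*x^4 dx = 21/5;  ∫_0^1 -12*x^3 dx = -3.
Sum: -3/2 + 21/5 − 3 = -3/10.
So RHS = -∫_0^1 v(x) φ(x) dx = 3/10.
LHS − RHS = -1/5 ≠ 0, so the identity fails.
(For a valid weak derivative the identity must hold for EVERY test function, in particular this one. The failure shows v is NOT the weak derivative of u.)
Correct weak derivative would be u'(x) = 3*x**2 - 4*x.


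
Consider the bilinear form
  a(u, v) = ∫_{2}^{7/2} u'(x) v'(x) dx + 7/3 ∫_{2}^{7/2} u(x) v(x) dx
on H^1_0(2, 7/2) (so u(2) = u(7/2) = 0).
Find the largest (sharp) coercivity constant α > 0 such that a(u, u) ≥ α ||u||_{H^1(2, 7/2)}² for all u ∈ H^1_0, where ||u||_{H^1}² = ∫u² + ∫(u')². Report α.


α = 1

Coercivity of a(·,·) on H^1_0(2, 7/2) means a(u, u) ≥ α ||u||_{H^1}² for every u ∈ H^1_0.
The interval has length L = 3/2, and Poincaré/coercivity depend only on L. Here a(u, u) = ∫(u')² + (7/3)·∫u².
Here c = 7/3 ≥ 1, so a(u,u) = ∫(u')² + c∫u² ≥ ∫(u')² + ∫u² = ||u||_{H^1}², i.e. α = 1 works. No larger α is possible: a(u,u) ≥ α||u||_{H^1}² means (1−α)∫(u')² ≥ (α−c)∫u², and for the modes u_n = sin(nπ(x−x₀)/L) (x₀ the left endpoint) one has ∫u_n²/∫(u_n')² = (L/(nπ))² → 0, so a(u_n,u_n)/||u_n||_{H^1}² → 1. Hence the optimal constant is α = 1.
Therefore α = 1.


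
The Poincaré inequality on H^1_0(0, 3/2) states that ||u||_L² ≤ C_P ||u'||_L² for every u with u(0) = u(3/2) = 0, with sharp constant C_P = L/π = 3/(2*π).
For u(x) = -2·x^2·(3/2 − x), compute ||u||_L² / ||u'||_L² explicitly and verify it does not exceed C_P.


||u||_L² / ||u'||_L² = 3*sqrt(14)/28 < C_P = 3/(2*π).

u(x) = -2·x^2·(3/2 − x), so u'(x) = 6*x*(x - 1).
u(x) = -2·x^2·(3/2 − x) vanishes at x = 0 and x = 3/2, so u ∈ H^1_0(0, 3/2). Differentiate via the product rule and integrate the resulting polynomials term by term.
  ∫_0^3/2 u² dx = ∫_0^3/2 (4*x^6 - 12*x^5 + 9*x^4) dx. Term by term:
    ∫_0^3/2 4*x^6 dx = 2187/224;  ∫_0^3/2 -12*x^5 dx = -729/32;  ∫_0^3/2 9*x^4 dx = 2187/160.
  Sum: 2187/224 − 729/32 + 2187/160 = 729/1120.
  ∫_0^3/2 (u')² dx = ∫_0^3/2 (36*x^4 - 72*x^3 + 36*x^2) dx. Term by term:
    ∫_0^3/2 36*x^4 dx = 2187/40;  ∫_0^3/2 -72*x^3 dx = -729/8;  ∫_0^3/2 36*x^2 dx = 81/2.
  Sum: 2187/40 − 729/8 + 81/2 = 81/20.
∫_0^3/2 u² dx = 729/1120, so ||u||_L² = 27*sqrt(70)/280.
∫_0^3/2 (u')² dx = 81/20, so ||u'||_L² = 9*sqrt(5)/10.
Ratio ||u||_L² / ||u'||_L² = 3*sqrt(14)/28.
Sharp Poincaré constant on H^1_0(0, 3/2) is C_P = L/π = 3/(2*π), achieved by sin(2*π/3·x).
A polynomial bump cannot attain the sharp Poincaré constant (only the first sine eigenfunction does), so the ratio is strictly less than C_P, consistent with ||u||_L² ≤ C_P ||u'||_L².


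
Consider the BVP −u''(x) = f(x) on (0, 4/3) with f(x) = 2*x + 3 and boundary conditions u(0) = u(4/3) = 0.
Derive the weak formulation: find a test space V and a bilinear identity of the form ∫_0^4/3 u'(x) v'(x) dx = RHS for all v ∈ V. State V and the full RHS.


V = H^1_0(0, 4/3) (so v(0) = v(4/3) = 0); weak form: ∫_0^4/3 u'v' dx = ∫_0^4/3 (2*x + 3) v dx for all v ∈ V.

Multiply both sides by a test function v and integrate from 0 to 4/3:
  ∫_0^4/3 −u''(x) v(x) dx = ∫_0^4/3 f(x) v(x) dx.
Integrate the LHS by parts once:
  ∫_0^4/3 −u'' v dx = −[u'(x) v(x)]_0^4/3 + ∫_0^4/3 u'(x) v'(x) dx.
Thus ∫_0^4/3 u'(x) v'(x) dx = ∫_0^4/3 f(x) v(x) dx + [u'(x) v(x)]_0^4/3.
Choose V so that boundary terms are either known or forced to vanish.
u is Dirichlet: u(0) = u(4/3) = 0. Let V = H^1_0(0, 4/3); then v(0) = v(4/3) = 0, and [u' v]_0^4/3 = 0.
Weak formulation: find u (satisfying any essential BC) such that ∫_0^4/3 u'(x) v'(x) dx = ∫_0^4/3 f v dx for all v ∈ V.
Substituting f(x) = 2*x + 3, the right-hand side is ∫_0^4/3 (2*x + 3) v dx.
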